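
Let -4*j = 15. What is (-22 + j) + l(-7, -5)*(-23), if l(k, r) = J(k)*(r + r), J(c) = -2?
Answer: -1943/4 ≈ -485.75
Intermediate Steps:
j = -15/4 (j = -¼*15 = -15/4 ≈ -3.7500)
l(k, r) = -4*r (l(k, r) = -2*(r + r) = -4*r)
(-22 + j) + l(-7, -5)*(-23) = (-22 - 15/4) - 4*(-5)*(-23) = -103/4 + 20*(-23) = -103/4 - 460 = -1943/4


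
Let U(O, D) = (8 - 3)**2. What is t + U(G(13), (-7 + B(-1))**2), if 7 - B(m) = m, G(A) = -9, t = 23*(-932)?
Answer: -21411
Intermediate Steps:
t = -21436
B(m) = 7 - m
U(O, D) = 25 (U(O, D) = 5**2 = 25)
t + U(G(13), (-7 + B(-1))**2) = -21436 + 25 = -21411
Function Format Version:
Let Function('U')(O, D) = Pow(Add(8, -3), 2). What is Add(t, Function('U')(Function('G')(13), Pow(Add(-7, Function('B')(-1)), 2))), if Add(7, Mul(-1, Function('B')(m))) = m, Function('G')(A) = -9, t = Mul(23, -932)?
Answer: -21411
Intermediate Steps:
t = -21436
Function('B')(m) = Add(7, Mul(-1, m))
Function('U')(O, D) = 25 (Function('U')(O, D) = Pow(5, 2) = 25)
Add(t, Function('U')(Function('G')(13), Pow(Add(-7, Function('B')(-1)), 2))) = Add(-21436, 25) = -21411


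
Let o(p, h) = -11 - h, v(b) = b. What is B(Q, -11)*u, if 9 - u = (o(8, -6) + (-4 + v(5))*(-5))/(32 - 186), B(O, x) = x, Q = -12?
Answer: -688/7 ≈ -98.286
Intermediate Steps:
u = 688/77 (u = 9 - ((-11 - 1*(-6)) + (-4 + 5)*(-5))/(32 - 186) = 9 - ((-11 + 6) + 1*(-5))/(-154) = 9 - (-5 - 5)*(-1)/154 = 9 - (-10)*(-1)/154 = 9 - 1*5/77 = 9 - 5/77 = 688/77 ≈ 8.9351)
B(Q, -11)*u = -11*688/77 = -688/7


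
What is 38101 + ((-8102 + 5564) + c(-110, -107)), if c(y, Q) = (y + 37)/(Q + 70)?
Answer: 1315904/37 ≈ 35565.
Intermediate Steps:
c(y, Q) = (37 + y)/(70 + Q)
38101 + ((-8102 + 5564) + c(-110, -107)) = 38101 + ((-8102 + 5564) + (37 - 110)/(70 - 107)) = 38101 + (-2538 - 73/(-37)) = 38101 + (-2538 - 1/37*(-73)) = 38101 + (-2538 + 73/37) = 38101 - 93833/37 = 1315904/37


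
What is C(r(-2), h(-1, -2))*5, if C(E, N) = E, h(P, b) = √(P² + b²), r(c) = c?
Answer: -10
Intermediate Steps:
C(r(-2), h(-1, -2))*5 = -2*5 = -10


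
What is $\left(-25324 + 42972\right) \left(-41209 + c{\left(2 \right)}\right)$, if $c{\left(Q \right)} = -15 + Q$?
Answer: $-727485856$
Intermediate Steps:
$\left(-25324 + 42972\right) \left(-41209 + c{\left(2 \right)}\right) = \left(-25324 + 42972\right) \left(-41209 + \left(-15 + 2\right)\right) = 17648 \left(-41209 - 13\right) = 17648 \left(-41222\right) = -727485856$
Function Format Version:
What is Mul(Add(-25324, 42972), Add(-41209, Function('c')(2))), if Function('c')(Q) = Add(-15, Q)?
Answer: -727485856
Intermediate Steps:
Mul(Add(-25324, 42972), Add(-41209, Function('c')(2))) = Mul(Add(-25324, 42972), Add(-41209, Add(-15, 2))) = Mul(17648, Add(-41209, -13)) = Mul(17648, -41222) = -727485856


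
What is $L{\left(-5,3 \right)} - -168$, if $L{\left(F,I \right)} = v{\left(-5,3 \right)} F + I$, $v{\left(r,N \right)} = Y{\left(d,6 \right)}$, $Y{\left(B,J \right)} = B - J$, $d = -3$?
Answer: $216$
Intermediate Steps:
$v{\left(r,N \right)} = -9$ ($v{\left(r,N \right)} = -3 - 6 = -9$)
$L{\left(F,I \right)} = I - 9 F$ ($L{\left(F,I \right)} = - 9 F + I = I - 9 F$)
$L{\left(-5,3 \right)} - -168 = \left(3 - -45\right) - -168 = \left(3 + 45\right) + 168 = 48 + 168 = 216$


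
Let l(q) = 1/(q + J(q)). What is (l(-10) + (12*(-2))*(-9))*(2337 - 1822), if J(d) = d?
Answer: 444857/4 ≈ 1.1121e+5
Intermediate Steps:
l(q) = 1/(2*q) (l(q) = 1/(q + q) = 1/(2*q))
(l(-10) + (12*(-2))*(-9))*(2337 - 1822) = ((½)/(-10) + (12*(-2))*(-9))*(2337 - 1822) = ((½)*(-⅒) - 24*(-9))*515 = (-1/20 + 216)*515 = (4319/20)*515 = 444857/4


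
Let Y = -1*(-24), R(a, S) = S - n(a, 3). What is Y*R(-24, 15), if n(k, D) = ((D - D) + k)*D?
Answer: 2088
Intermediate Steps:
n(k, D) = D*k (n(k, D) = (0 + k)*D = k*D = D*k)
R(a, S) = S - 3*a
Y = 24
Y*R(-24, 15) = 24*(15 - 3*(-24)) = 24*(15 + 72) = 24*87 = 2088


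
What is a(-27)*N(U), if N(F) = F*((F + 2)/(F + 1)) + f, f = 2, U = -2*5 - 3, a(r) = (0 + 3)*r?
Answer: 3213/4 ≈ 803.25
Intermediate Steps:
a(r) = 3*r
U = -13 (U = -10 - 3 = -13)
N(F) = 2 + F*(2 + F)/(1 + F) (N(F) = F*((F + 2)/(F + 1)) + 2 = F*((2 + F)/(1 + F)) + 2 = F*(2 + F)/(1 + F) + 2 = 2 + F*(2 + F)/(1 + F))
a(-27)*N(U) = (3*(-27))*((2 + (-13)² + 4*(-13))/(1 - 13)) = -81*(2 + 169 - 52)/(-12) = -(-27)*119/4 = -81*(-119/12) = 3213/4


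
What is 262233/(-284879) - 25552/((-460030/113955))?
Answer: 82938381539565/13105288637 ≈ 6328.6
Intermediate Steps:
262233/(-284879) - 25552/((-460030/113955)) = 262233*(-1/284879) - 25552/((-460030*1/113955)) = -262233/284879 - 25552/(-92006/22791) = -262233/284879 - 25552*(-22791/92006) = -262233/284879 + 291177816/46003 = 82938381539565/13105288637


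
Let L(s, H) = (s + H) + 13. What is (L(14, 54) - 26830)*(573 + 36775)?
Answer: -999021652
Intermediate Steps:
L(s, H) = 13 + H + s (L(s, H) = (H + s) + 13 = 13 + H + s)
(L(14, 54) - 26830)*(573 + 36775) = ((13 + 54 + 14) - 26830)*(573 + 36775) = (81 - 26830)*37348 = -26749*37348 = -999021652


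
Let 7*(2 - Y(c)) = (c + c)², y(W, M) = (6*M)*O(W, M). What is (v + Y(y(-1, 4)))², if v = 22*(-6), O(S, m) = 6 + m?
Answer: 53504316100/49 ≈ 1.0919e+9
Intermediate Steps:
y(W, M) = 6*M*(6 + M) (y(W, M) = (6*M)*(6 + M) = 6*M*(6 + M))
Y(c) = 2 - 4*c²/7 (Y(c) = 2 - (c + c)²/7 = 2 - 4*c²/7)
v = -132
(v + Y(y(-1, 4)))² = (-132 + (2 - 4*576*(6 + 4)²/7))² = (-132 + (2 - 4*(6*4*10)²/7))² = (-132 + (2 - 4/7*240²))² = (-132 + (2 - 4/7*57600))² = (-132 + (2 - 230400/7))² = (-132 - 230386/7)² = (-231310/7)² = 53504316100/49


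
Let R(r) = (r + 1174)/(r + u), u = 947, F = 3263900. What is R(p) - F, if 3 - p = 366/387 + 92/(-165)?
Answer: -7330168282113/2245832 ≈ -3.2639e+6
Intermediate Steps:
p = 6177/2365 (p = 3 - (366/387 + 92/(-165)) = 3 - (366*(1/387) + 92*(-1/165)) = 3 - (122/129 - 92/165) = 3 - 1*918/2365 = 3 - 918/2365 = 6177/2365 ≈ 2.6118)
R(r) = (1174 + r)/(947 + r) (R(r) = (r + 1174)/(r + 947) = (1174 + r)/(947 + r))
R(p) - F = (1174 + 6177/2365)/(947 + 6177/2365) - 1*3263900 = (2782687/2365)/(2245832/2365) - 3263900 = (2365/2245832)*(2782687/2365) - 3263900 = 2782687/2245832 - 3263900 = -7330168282113/2245832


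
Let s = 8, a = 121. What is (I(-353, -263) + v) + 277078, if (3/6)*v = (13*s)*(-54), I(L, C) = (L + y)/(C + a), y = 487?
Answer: 18874999/71 ≈ 2.6585e+5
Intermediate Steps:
I(L, C) = (487 + L)/(121 + C) (I(L, C) = (L + 487)/(C + 121) = (487 + L)/(121 + C))
v = -11232 (v = 2*((13*8)*(-54)) = 2*(104*(-54)) = 2*(-5616) = -11232)
(I(-353, -263) + v) + 277078 = ((487 - 353)/(121 - 263) - 11232) + 277078 = (134/(-142) - 11232) + 277078 = (-1/142*134 - 11232) + 277078 = (-67/71 - 11232) + 277078 = -797539/71 + 277078 = 18874999/71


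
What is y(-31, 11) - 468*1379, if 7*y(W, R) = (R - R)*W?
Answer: -645372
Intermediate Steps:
y(W, R) = 0 (y(W, R) = ((R - R)*W)/7 = (0*W)/7 = (1/7)*0 = 0)
y(-31, 11) - 468*1379 = 0 - 468*1379 = 0 - 645372 = -645372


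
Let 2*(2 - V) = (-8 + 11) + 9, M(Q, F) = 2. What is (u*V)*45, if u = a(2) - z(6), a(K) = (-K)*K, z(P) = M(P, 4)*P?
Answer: 2880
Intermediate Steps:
V = -4 (V = 2 - ((-8 + 11) + 9)/2 = 2 - (3 + 9)/2 = 2 - ½*12 = 2 - 6 = -4)
z(P) = 2*P
a(K) = -K²
u = -16 (u = -1*2² - 2*6 = -1*4 - 1*12 = -4 - 12 = -16)
(u*V)*45 = -16*(-4)*45 = 64*45 = 2880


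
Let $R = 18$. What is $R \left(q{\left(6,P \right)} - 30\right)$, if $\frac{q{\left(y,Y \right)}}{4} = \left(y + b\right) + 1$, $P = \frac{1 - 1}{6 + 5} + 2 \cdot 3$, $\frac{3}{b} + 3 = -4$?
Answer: $- \frac{468}{7} \approx -66.857$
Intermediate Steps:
$b = - \frac{3}{7}$ ($b = \frac{3}{-3 - 4} = \frac{3}{-7} = 3 \left(- \frac{1}{7}\right) = - \frac{3}{7} \approx -0.42857$)
$P = 6$ ($P = \frac{0}{11} + 6 = 0 \cdot \frac{1}{11} + 6 = 0 + 6 = 6$)
$q{\left(y,Y \right)} = \frac{16}{7} + 4 y$ ($q{\left(y,Y \right)} = 4 \left(\left(y - \frac{3}{7}\right) + 1\right) = 4 \left(\left(- \frac{3}{7} + y\right) + 1\right) = 4 \left(\frac{4}{7} + y\right) = \frac{16}{7} + 4 y$)
$R \left(q{\left(6,P \right)} - 30\right) = 18 \left(\left(\frac{16}{7} + 4 \cdot 6\right) - 30\right) = 18 \left(\left(\frac{16}{7} + 24\right) - 30\right) = 18 \left(\frac{184}{7} - 30\right) = 18 \left(- \frac{26}{7}\right) = - \frac{468}{7}$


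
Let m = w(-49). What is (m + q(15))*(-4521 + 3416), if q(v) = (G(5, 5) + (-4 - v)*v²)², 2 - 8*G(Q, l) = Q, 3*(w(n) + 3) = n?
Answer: -3878032766075/192 ≈ -2.0198e+10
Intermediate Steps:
w(n) = -3 + n/3
G(Q, l) = ¼ - Q/8
m = -58/3 (m = -3 + (⅓)*(-49) = -3 - 49/3 = -58/3 ≈ -19.333)
q(v) = (-3/8 + v²*(-4 - v))² (q(v) = ((¼ - ⅛*5) + (-4 - v)*v²)² = ((¼ - 5/8) + v²*(-4 - v))² = (-3/8 + v²*(-4 - v))²)
(m + q(15))*(-4521 + 3416) = (-58/3 + (3 + 8*15³ + 32*15²)²/64)*(-4521 + 3416) = (-58/3 + (3 + 8*3375 + 32*225)²/64)*(-1105) = (-58/3 + (3 + 27000 + 7200)²/64)*(-1105) = (-58/3 + (1/64)*34203²)*(-1105) = (-58/3 + (1/64)*1169845209)*(-1105) = (-58/3 + 1169845209/64)*(-1105) = (3509531915/192)*(-1105) = -3878032766075/192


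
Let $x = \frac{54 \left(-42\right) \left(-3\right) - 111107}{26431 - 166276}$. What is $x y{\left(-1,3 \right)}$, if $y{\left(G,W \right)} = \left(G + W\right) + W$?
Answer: $\frac{104303}{27969} \approx 3.7292$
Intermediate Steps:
$y{\left(G,W \right)} = G + 2 W$
$x = \frac{104303}{139845}$ ($x = \frac{\left(-2268\right) \left(-3\right) - 111107}{-139845} = \left(6804 - 111107\right) \left(- \frac{1}{139845}\right) = \left(-104303\right) \left(- \frac{1}{139845}\right) = \frac{104303}{139845} \approx 0.74585$)
$x y{\left(-1,3 \right)} = \frac{104303 \left(-1 + 2 \cdot 3\right)}{139845} = \frac{104303 \left(-1 + 6\right)}{139845} = \frac{104303}{139845} \cdot 5 = \frac{104303}{27969}$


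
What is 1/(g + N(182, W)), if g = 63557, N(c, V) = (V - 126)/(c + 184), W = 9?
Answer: 122/7753915 ≈ 1.5734e-5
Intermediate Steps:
N(c, V) = (-126 + V)/(184 + c)
1/(g + N(182, W)) = 1/(63557 + (-126 + 9)/(184 + 182)) = 1/(63557 - 117/366) = 1/(63557 + (1/366)*(-117)) = 1/(63557 - 39/122) = 1/(7753915/122) = 122/7753915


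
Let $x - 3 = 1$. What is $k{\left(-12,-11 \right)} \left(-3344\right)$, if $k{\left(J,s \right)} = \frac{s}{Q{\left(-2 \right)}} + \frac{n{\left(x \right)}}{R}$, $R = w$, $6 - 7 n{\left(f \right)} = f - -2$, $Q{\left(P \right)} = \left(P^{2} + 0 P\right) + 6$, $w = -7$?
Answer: $\frac{18392}{5} \approx 3678.4$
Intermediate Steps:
$x = 4$ ($x = 3 + 1 = 4$)
$Q{\left(P \right)} = 6 + P^{2}$ ($Q{\left(P \right)} = \left(P^{2} + 0\right) + 6 = P^{2} + 6 = 6 + P^{2}$)
$n{\left(f \right)} = \frac{4}{7} - \frac{f}{7}$ ($n{\left(f \right)} = \frac{6}{7} - \frac{f - -2}{7} = \frac{6}{7} - \frac{f + 2}{7} = \frac{6}{7} - \frac{2 + f}{7} = \frac{6}{7} - \left(\frac{2}{7} + \frac{f}{7}\right) = \frac{4}{7} - \frac{f}{7}$)
$R = -7$
$k{\left(J,s \right)} = \frac{s}{10}$ ($k{\left(J,s \right)} = \frac{s}{6 + \left(-2\right)^{2}} + \frac{\frac{4}{7} - \frac{4}{7}}{-7} = \frac{s}{6 + 4} + \left(\frac{4}{7} - \frac{4}{7}\right) \left(- \frac{1}{7}\right) = \frac{s}{10} + 0 \left(- \frac{1}{7}\right) = s \frac{1}{10} + 0 = \frac{s}{10} + 0 = \frac{s}{10}$)
$k{\left(-12,-11 \right)} \left(-3344\right) = \frac{1}{10} \left(-11\right) \left(-3344\right) = \left(- \frac{11}{10}\right) \left(-3344\right) = \frac{18392}{5}$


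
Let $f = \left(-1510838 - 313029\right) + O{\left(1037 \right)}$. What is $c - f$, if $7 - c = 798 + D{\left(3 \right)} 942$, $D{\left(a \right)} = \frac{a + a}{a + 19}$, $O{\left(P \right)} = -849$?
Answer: $\frac{20060349}{11} \approx 1.8237 \cdot 10^{6}$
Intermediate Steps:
$D{\left(a \right)} = \frac{2 a}{19 + a}$
$f = -1824716$ ($f = \left(-1510838 - 313029\right) - 849 = -1823867 - 849 = -1824716$)
$c = - \frac{11527}{11}$ ($c = 7 - \left(798 + 2 \cdot 3 \frac{1}{19 + 3} \cdot 942\right) = 7 - \left(798 + 2 \cdot 3 \cdot \frac{1}{22} \cdot 942\right) = 7 - \left(798 + \frac{3}{11} \cdot 942\right) = 7 - \left(798 + \frac{2826}{11}\right) = 7 - \frac{11604}{11} = - \frac{11527}{11} \approx -1047.9$)
$c - f = - \frac{11527}{11} - -1824716 = - \frac{11527}{11} + 1824716 = \frac{20060349}{11}$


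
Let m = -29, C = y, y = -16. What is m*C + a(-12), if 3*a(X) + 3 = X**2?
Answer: 511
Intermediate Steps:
a(X) = -1 + X**2/3
C = -16
m*C + a(-12) = -29*(-16) + (-1 + (1/3)*(-12)**2) = 464 + (-1 + (1/3)*144) = 464 + (-1 + 48) = 464 + 47 = 511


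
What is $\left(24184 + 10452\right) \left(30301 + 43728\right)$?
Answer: $2564068444$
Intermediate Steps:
$\left(24184 + 10452\right) \left(30301 + 43728\right) = 34636 \cdot 74029 = 2564068444$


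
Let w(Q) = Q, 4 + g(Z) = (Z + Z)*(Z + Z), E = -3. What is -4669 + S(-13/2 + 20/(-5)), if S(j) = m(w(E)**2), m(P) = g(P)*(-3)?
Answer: -5629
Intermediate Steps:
g(Z) = -4 + 4*Z**2 (g(Z) = -4 + (Z + Z)*(Z + Z) = -4 + (2*Z)*(2*Z) = -4 + 4*Z**2)
m(P) = 12 - 12*P**2 (m(P) = (-4 + 4*P**2)*(-3) = 12 - 12*P**2)
S(j) = -960 (S(j) = 12 - 12*((-3)**2)**2 = 12 - 12*9**2 = 12 - 12*81 = 12 - 972 = -960)
-4669 + S(-13/2 + 20/(-5)) = -4669 - 960 = -5629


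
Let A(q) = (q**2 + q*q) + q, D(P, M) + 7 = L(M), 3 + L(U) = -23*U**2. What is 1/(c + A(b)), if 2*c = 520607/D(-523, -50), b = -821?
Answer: 115020/154961439613 ≈ 7.4225e-7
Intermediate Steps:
L(U) = -3 - 23*U**2
D(P, M) = -10 - 23*M**2 (D(P, M) = -7 + (-3 - 23*M**2) = -10 - 23*M**2)
A(q) = q + 2*q**2 (A(q) = (q**2 + q**2) + q = 2*q**2 + q = q + 2*q**2)
c = -520607/115020 (c = (520607/(-10 - 23*(-50)**2))/2 = (520607/(-10 - 23*2500))/2 = (520607/(-10 - 57500))/2 = (520607/(-57510))/2 = (520607*(-1/57510))/2 = (1/2)*(-520607/57510) = -520607/115020 ≈ -4.5262)
1/(c + A(b)) = 1/(-520607/115020 - 821*(1 + 2*(-821))) = 1/(-520607/115020 - 821*(1 - 1642)) = 1/(-520607/115020 - 821*(-1641)) = 1/(-520607/115020 + 1347261) = 1/(154961439613/115020) = 115020/154961439613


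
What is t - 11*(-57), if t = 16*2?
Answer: 659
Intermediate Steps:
t = 32
t - 11*(-57) = 32 - 11*(-57) = 32 + 627 = 659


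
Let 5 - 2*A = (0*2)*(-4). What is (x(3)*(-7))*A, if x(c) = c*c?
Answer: -315/2 ≈ -157.50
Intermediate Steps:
x(c) = c²
A = 5/2 (A = 5/2 - 0*2*(-4)/2 = 5/2 - 0*(-4) = 5/2 - ½*0 = 5/2 + 0 = 5/2 ≈ 2.5000)
(x(3)*(-7))*A = (3²*(-7))*(5/2) = (9*(-7))*(5/2) = -63*5/2 = -315/2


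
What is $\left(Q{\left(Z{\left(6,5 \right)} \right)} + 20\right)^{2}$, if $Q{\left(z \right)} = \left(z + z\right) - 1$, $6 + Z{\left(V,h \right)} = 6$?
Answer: $361$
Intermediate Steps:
$Z{\left(V,h \right)} = 0$ ($Z{\left(V,h \right)} = -6 + 6 = 0$)
$Q{\left(z \right)} = -1 + 2 z$ ($Q{\left(z \right)} = 2 z - 1 = -1 + 2 z$)
$\left(Q{\left(Z{\left(6,5 \right)} \right)} + 20\right)^{2} = \left(\left(-1 + 2 \cdot 0\right) + 20\right)^{2} = \left(\left(-1 + 0\right) + 20\right)^{2} = \left(-1 + 20\right)^{2} = 19^{2} = 361$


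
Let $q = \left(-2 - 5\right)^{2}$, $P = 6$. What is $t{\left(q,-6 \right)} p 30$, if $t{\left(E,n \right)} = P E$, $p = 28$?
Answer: $246960$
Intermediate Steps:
$q = 49$ ($q = \left(-7\right)^{2} = 49$)
$t{\left(E,n \right)} = 6 E$
$t{\left(q,-6 \right)} p 30 = 6 \cdot 49 \cdot 28 \cdot 30 = 294 \cdot 28 \cdot 30 = 8232 \cdot 30 = 246960$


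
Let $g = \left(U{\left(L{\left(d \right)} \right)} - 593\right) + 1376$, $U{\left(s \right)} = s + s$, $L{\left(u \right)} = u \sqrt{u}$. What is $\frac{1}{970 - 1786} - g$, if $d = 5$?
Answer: $- \frac{638929}{816} - 10 \sqrt{5} \approx -805.36$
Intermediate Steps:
$L{\left(u \right)} = u^{\frac{3}{2}}$
$U{\left(s \right)} = 2 s$
$g = 783 + 10 \sqrt{5}$ ($g = \left(2 \cdot 5^{\frac{3}{2}} - 593\right) + 1376 = \left(2 \cdot 5 \sqrt{5} - 593\right) + 1376 = \left(10 \sqrt{5} - 593\right) + 1376 = \left(-593 + 10 \sqrt{5}\right) + 1376 = 783 + 10 \sqrt{5} \approx 805.36$)
$\frac{1}{970 - 1786} - g = \frac{1}{970 - 1786} - \left(783 + 10 \sqrt{5}\right) = \frac{1}{-816} - \left(783 + 10 \sqrt{5}\right) = - \frac{1}{816} - \left(783 + 10 \sqrt{5}\right) = - \frac{638929}{816} - 10 \sqrt{5}$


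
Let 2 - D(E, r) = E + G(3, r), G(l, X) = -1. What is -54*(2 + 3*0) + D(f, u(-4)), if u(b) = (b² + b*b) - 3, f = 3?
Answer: -108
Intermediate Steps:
u(b) = -3 + 2*b² (u(b) = (b² + b²) - 3 = 2*b² - 3 = -3 + 2*b²)
D(E, r) = 3 - E (D(E, r) = 2 - (E - 1) = 2 - (-1 + E) = 2 + (1 - E) = 3 - E)
-54*(2 + 3*0) + D(f, u(-4)) = -54*(2 + 3*0) + (3 - 1*3) = -54*(2 + 0) + (3 - 3) = -54*2 + 0 = -108 + 0 = -108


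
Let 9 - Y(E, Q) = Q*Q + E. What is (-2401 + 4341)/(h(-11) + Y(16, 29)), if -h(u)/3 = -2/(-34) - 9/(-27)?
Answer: -8245/3609 ≈ -2.2846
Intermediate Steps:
Y(E, Q) = 9 - E - Q² (Y(E, Q) = 9 - (Q*Q + E) = 9 - (Q² + E) = 9 - (E + Q²) = 9 + (-E - Q²) = 9 - E - Q²)
h(u) = -20/17 (h(u) = -3*(-2/(-34) - 9/(-27)) = -3*(-2*(-1/34) - 9*(-1/27)) = -3*(1/17 + ⅓) = -3*20/51 = -20/17)
(-2401 + 4341)/(h(-11) + Y(16, 29)) = (-2401 + 4341)/(-20/17 + (9 - 1*16 - 1*29²)) = 1940/(-20/17 + (9 - 16 - 1*841)) = 1940/(-20/17 + (9 - 16 - 841)) = 1940/(-20/17 - 848) = 1940/(-14436/17) = 1940*(-17/14436) = -8245/3609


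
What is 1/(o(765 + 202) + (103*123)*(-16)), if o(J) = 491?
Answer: -1/202213 ≈ -4.9453e-6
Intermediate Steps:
1/(o(765 + 202) + (103*123)*(-16)) = 1/(491 + (103*123)*(-16)) = 1/(491 + 12669*(-16)) = 1/(491 - 202704) = 1/(-202213) = -1/202213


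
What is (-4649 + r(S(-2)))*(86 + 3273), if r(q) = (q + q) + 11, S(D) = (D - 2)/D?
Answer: -15565606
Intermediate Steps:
S(D) = (-2 + D)/D
r(q) = 11 + 2*q (r(q) = 2*q + 11 = 11 + 2*q)
(-4649 + r(S(-2)))*(86 + 3273) = (-4649 + (11 + 2*((-2 - 2)/(-2))))*(86 + 3273) = (-4649 + (11 + 2*(-½*(-4))))*3359 = (-4649 + (11 + 2*2))*3359 = (-4649 + (11 + 4))*3359 = (-4649 + 15)*3359 = -4634*3359 = -15565606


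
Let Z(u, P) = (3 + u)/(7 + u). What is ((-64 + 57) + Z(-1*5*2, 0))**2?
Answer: 196/9 ≈ 21.778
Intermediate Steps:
Z(u, P) = (3 + u)/(7 + u)
((-64 + 57) + Z(-1*5*2, 0))**2 = ((-64 + 57) + (3 - 1*5*2)/(7 - 1*5*2))**2 = (-7 + (3 - 5*2)/(7 - 5*2))**2 = (-7 + (3 - 10)/(7 - 10))**2 = (-7 - 7/(-3))**2 = (-7 - 1/3*(-7))**2 = (-7 + 7/3)**2 = (-14/3)**2 = 196/9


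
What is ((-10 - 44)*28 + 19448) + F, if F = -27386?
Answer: -9450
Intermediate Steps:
((-10 - 44)*28 + 19448) + F = ((-10 - 44)*28 + 19448) - 27386 = (-54*28 + 19448) - 27386 = (-1512 + 19448) - 27386 = 17936 - 27386 = -9450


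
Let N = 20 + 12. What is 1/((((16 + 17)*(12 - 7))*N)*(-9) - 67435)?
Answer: -1/114955 ≈ -8.6991e-6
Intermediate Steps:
N = 32
1/((((16 + 17)*(12 - 7))*N)*(-9) - 67435) = 1/((((16 + 17)*(12 - 7))*32)*(-9) - 67435) = 1/(((33*5)*32)*(-9) - 67435) = 1/((165*32)*(-9) - 67435) = 1/(5280*(-9) - 67435) = 1/(-47520 - 67435) = 1/(-114955) = -1/114955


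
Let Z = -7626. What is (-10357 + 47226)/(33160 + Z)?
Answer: 36869/25534 ≈ 1.4439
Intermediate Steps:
(-10357 + 47226)/(33160 + Z) = (-10357 + 47226)/(33160 - 7626) = 36869/25534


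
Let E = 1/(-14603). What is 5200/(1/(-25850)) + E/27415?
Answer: -53813870152900001/400341245 ≈ -1.3442e+8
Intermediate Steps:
E = -1/14603 ≈ -6.8479e-5
5200/(1/(-25850)) + E/27415 = 5200/(1/(-25850)) - 1/14603/27415 = 5200/(-1/25850) - 1/14603*1/27415 = 5200*(-25850) - 1/400341245 = -134420000 - 1/400341245 = -53813870152900001/400341245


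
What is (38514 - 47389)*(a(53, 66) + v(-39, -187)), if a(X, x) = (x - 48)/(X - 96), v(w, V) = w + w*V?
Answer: -2768148000/43 ≈ -6.4376e+7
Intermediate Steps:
v(w, V) = w + V*w
a(X, x) = (-48 + x)/(-96 + X)
(38514 - 47389)*(a(53, 66) + v(-39, -187)) = (38514 - 47389)*((-48 + 66)/(-96 + 53) - 39*(1 - 187)) = -8875*(18/(-43) - 39*(-186)) = -8875*(-1/43*18 + 7254) = -8875*(-18/43 + 7254) = -8875*311904/43 = -2768148000/43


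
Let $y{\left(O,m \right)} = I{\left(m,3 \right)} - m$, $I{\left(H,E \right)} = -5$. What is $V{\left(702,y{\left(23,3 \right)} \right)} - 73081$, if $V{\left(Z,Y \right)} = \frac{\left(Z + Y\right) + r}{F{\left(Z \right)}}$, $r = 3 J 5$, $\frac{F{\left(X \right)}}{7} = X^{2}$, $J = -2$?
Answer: $- \frac{63025565801}{862407} \approx -73081.0$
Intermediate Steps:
$F{\left(X \right)} = 7 X^{2}$
$r = -30$ ($r = 3 \left(-2\right) 5 = \left(-6\right) 5 = -30$)
$y{\left(O,m \right)} = -5 - m$
$V{\left(Z,Y \right)} = \frac{-30 + Y + Z}{7 Z^{2}}$ ($V{\left(Z,Y \right)} = \frac{\left(Z + Y\right) - 30}{7 Z^{2}} = \left(\left(Y + Z\right) - 30\right) \frac{1}{7 Z^{2}} = \left(-30 + Y + Z\right) \frac{1}{7 Z^{2}} = \frac{-30 + Y + Z}{7 Z^{2}}$)
$V{\left(702,y{\left(23,3 \right)} \right)} - 73081 = \frac{-30 - 8 + 702}{7 \cdot 492804} - 73081 = \frac{1}{7} \cdot \frac{1}{492804} \left(-30 - 8 + 702\right) - 73081 = \frac{1}{7} \cdot \frac{1}{492804} \cdot 664 - 73081 = \frac{166}{862407} - 73081 = - \frac{63025565801}{862407}$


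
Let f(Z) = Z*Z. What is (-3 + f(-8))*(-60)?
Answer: -3660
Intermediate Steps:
f(Z) = Z**2
(-3 + f(-8))*(-60) = (-3 + (-8)**2)*(-60) = (-3 + 64)*(-60) = 61*(-60) = -3660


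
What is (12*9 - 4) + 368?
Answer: 472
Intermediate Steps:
(12*9 - 4) + 368 = (108 - 4) + 368 = 104 + 368 = 472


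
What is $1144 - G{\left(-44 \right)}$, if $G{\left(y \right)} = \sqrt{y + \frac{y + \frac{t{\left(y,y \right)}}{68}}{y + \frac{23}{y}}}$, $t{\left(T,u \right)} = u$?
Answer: $1144 - \frac{8 i \sqrt{82791258}}{11101} \approx 1144.0 - 6.5572 i$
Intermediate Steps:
$G{\left(y \right)} = \sqrt{y + \frac{69 y}{68 \left(y + \frac{23}{y}\right)}}$ ($G{\left(y \right)} = \sqrt{y + \frac{y + \frac{y}{68}}{y + \frac{23}{y}}} = \sqrt{y + \frac{\frac{69}{68} y}{y + \frac{23}{y}}} = \sqrt{y + \frac{69 y}{68 \left(y + \frac{23}{y}\right)}}$)
$1144 - G{\left(-44 \right)} = 1144 - \frac{\sqrt{17} \sqrt{- \frac{44 \left(1564 + 68 \left(-44\right)^{2} + 69 \left(-44\right)\right)}{23 + \left(-44\right)^{2}}}}{34} = 1144 - \frac{\sqrt{17} \sqrt{- \frac{44 \left(1564 + 68 \cdot 1936 - 3036\right)}{23 + 1936}}}{34} = 1144 - \frac{\sqrt{17} \sqrt{- \frac{44 \left(1564 + 131648 - 3036\right)}{1959}}}{34} = 1144 - \frac{\sqrt{17} \sqrt{\left(-44\right) \frac{1}{1959} \cdot 130176}}{34} = 1144 - \frac{\sqrt{17} \sqrt{- \frac{1909248}{653}}}{34} = 1144 - \frac{\sqrt{17} \frac{16 i \sqrt{4870074}}{653}}{34} = 1144 - \frac{8 i \sqrt{82791258}}{11101}$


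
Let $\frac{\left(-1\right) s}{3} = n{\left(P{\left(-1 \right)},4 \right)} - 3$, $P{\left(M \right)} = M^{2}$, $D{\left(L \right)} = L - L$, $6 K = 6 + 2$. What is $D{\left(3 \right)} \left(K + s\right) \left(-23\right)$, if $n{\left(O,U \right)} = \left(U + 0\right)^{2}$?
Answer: $0$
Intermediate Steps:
$K = \frac{4}{3}$ ($K = \frac{6 + 2}{6} = \frac{1}{6} \cdot 8 = \frac{4}{3} \approx 1.3333$)
$D{\left(L \right)} = 0$
$n{\left(O,U \right)} = U^{2}$
$s = -39$ ($s = - 3 \left(4^{2} - 3\right) = - 3 \left(16 - 3\right) = \left(-3\right) 13 = -39$)
$D{\left(3 \right)} \left(K + s\right) \left(-23\right) = 0 \left(\frac{4}{3} - 39\right) \left(-23\right) = 0 \left(- \frac{113}{3}\right) \left(-23\right) = 0 \left(-23\right) = 0$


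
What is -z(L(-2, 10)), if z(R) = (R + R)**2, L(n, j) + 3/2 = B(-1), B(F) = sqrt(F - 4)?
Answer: 11 + 12*I*sqrt(5) ≈ 11.0 + 26.833*I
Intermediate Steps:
B(F) = sqrt(-4 + F)
L(n, j) = -3/2 + I*sqrt(5) (L(n, j) = -3/2 + sqrt(-4 - 1) = -3/2 + sqrt(-5) = -3/2 + I*sqrt(5))
z(R) = 4*R**2 (z(R) = (2*R)**2 = 4*R**2)
-z(L(-2, 10)) = -4*(-3/2 + I*sqrt(5))**2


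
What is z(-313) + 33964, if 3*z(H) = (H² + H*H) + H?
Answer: 297517/3 ≈ 99172.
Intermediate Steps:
z(H) = H/3 + 2*H²/3 (z(H) = ((H² + H*H) + H)/3 = ((H² + H²) + H)/3 = (2*H² + H)/3 = (H + 2*H²)/3 = H/3 + 2*H²/3)
z(-313) + 33964 = (⅓)*(-313)*(1 + 2*(-313)) + 33964 = (⅓)*(-313)*(1 - 626) + 33964 = (⅓)*(-313)*(-625) + 33964 = 195625/3 + 33964 = 297517/3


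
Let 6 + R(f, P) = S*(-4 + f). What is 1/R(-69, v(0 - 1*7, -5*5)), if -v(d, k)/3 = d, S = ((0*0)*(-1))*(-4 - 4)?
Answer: -⅙ ≈ -0.16667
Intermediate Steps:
S = 0 (S = (0*(-1))*(-8) = 0*(-8) = 0)
v(d, k) = -3*d
R(f, P) = -6 (R(f, P) = -6 + 0*(-4 + f) = -6 + 0 = -6)
1/R(-69, v(0 - 1*7, -5*5)) = 1/(-6) = -⅙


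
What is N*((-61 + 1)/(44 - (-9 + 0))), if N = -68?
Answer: 4080/53 ≈ 76.981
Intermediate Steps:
N*((-61 + 1)/(44 - (-9 + 0))) = -68*(-61 + 1)/(44 - (-9 + 0)) = -(-4080)/(44 - 1*(-9)) = -(-4080)/(44 + 9) = -(-4080)/53 = -68*(-60/53) = 4080/53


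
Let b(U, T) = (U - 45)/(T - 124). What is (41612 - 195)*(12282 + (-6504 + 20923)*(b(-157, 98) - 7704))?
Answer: -59743016191151/13 ≈ -4.5956e+12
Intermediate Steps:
b(U, T) = (-45 + U)/(-124 + T)
(41612 - 195)*(12282 + (-6504 + 20923)*(b(-157, 98) - 7704)) = (41612 - 195)*(12282 + (-6504 + 20923)*((-45 - 157)/(-124 + 98) - 7704)) = 41417*(12282 + 14419*(-202/(-26) - 7704)) = 41417*(12282 + 14419*(-1/26*(-202) - 7704)) = 41417*(12282 + 14419*(101/13 - 7704)) = 41417*(12282 + 14419*(-100051/13)) = 41417*(12282 - 1442635369/13) = 41417*(-1442475703/13) = -59743016191151/13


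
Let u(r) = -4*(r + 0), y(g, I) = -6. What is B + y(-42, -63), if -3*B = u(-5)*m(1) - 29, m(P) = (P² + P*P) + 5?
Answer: -43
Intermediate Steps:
m(P) = 5 + 2*P² (m(P) = (P² + P²) + 5 = 2*P² + 5 = 5 + 2*P²)
u(r) = -4*r
B = -37 (B = -((-4*(-5))*(5 + 2*1²) - 29)/3 = -(20*(5 + 2*1) - 29)/3 = -(20*(5 + 2) - 29)/3 = -(20*7 - 29)/3 = -(140 - 29)/3 = -⅓*111 = -37)
B + y(-42, -63) = -37 - 6 = -43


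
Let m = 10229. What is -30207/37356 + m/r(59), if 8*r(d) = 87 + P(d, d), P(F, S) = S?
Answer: 508750995/908996 ≈ 559.68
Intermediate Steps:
r(d) = 87/8 + d/8 (r(d) = (87 + d)/8 = 87/8 + d/8)
-30207/37356 + m/r(59) = -30207/37356 + 10229/(87/8 + (1/8)*59) = -30207*1/37356 + 10229/(87/8 + 59/8) = -10069/12452 + 10229/(73/4) = -10069/12452 + 10229*(4/73) = -10069/12452 + 40916/73 = 508750995/908996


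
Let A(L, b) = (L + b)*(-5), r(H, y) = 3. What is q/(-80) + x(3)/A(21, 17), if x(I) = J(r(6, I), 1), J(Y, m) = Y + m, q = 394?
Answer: -3759/760 ≈ -4.9461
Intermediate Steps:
A(L, b) = -5*L - 5*b
x(I) = 4 (x(I) = 3 + 1 = 4)
q/(-80) + x(3)/A(21, 17) = 394/(-80) + 4/(-5*21 - 5*17) = 394*(-1/80) + 4/(-105 - 85) = -197/40 + 4/(-190) = -197/40 + 4*(-1/190) = -197/40 - 2/95 = -3759/760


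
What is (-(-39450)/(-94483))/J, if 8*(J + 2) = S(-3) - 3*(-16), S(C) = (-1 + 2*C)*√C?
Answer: -10099200/110639593 - 2209200*I*√3/110639593 ≈ -0.09128 - 0.034585*I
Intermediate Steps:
S(C) = √C*(-1 + 2*C)
J = 4 - 7*I*√3/8 (J = -2 + (√(-3)*(-1 + 2*(-3)) - 3*(-16))/8 = -2 + ((I*√3)*(-1 - 6) + 48)/8 = -2 + ((I*√3)*(-7) + 48)/8 = -2 + (-7*I*√3 + 48)/8 = -2 + (48 - 7*I*√3)/8 = -2 + (6 - 7*I*√3/8) = 4 - 7*I*√3/8 ≈ 4.0 - 1.5155*I)
(-(-39450)/(-94483))/J = (-(-39450)/(-94483))/(4 - 7*I*√3/8) = (-(-39450)*(-1)/94483)/(4 - 7*I*√3/8) = (-1*39450/94483)/(4 - 7*I*√3/8) = -39450/(94483*(4 - 7*I*√3/8))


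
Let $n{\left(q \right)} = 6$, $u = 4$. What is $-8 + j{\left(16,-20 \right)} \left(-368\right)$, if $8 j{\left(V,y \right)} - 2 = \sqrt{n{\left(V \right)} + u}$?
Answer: $-100 - 46 \sqrt{10} \approx -245.46$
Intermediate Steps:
$j{\left(V,y \right)} = \frac{1}{4} + \frac{\sqrt{10}}{8}$ ($j{\left(V,y \right)} = \frac{1}{4} + \frac{\sqrt{6 + 4}}{8} = \frac{1}{4} + \frac{\sqrt{10}}{8}$)
$-8 + j{\left(16,-20 \right)} \left(-368\right) = -8 + \left(\frac{1}{4} + \frac{\sqrt{10}}{8}\right) \left(-368\right) = -8 - \left(92 + 46 \sqrt{10}\right) = -100 - 46 \sqrt{10}$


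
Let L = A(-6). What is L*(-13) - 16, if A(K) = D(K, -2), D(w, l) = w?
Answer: 62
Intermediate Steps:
A(K) = K
L = -6
L*(-13) - 16 = -6*(-13) - 16 = 78 - 16 = 62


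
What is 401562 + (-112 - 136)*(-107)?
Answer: 428098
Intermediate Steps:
401562 + (-112 - 136)*(-107) = 401562 - 248*(-107) = 401562 + 26536 = 428098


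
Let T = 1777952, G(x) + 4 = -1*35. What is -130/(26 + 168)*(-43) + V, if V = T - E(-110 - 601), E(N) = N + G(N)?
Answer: 172536889/97 ≈ 1.7787e+6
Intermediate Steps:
G(x) = -39 (G(x) = -4 - 1*35 = -4 - 35 = -39)
E(N) = -39 + N (E(N) = N - 39 = -39 + N)
V = 1778702 (V = 1777952 - (-39 + (-110 - 601)) = 1777952 - (-39 - 711) = 1777952 - 1*(-750) = 1777952 + 750 = 1778702)
-130/(26 + 168)*(-43) + V = -130/(26 + 168)*(-43) + 1778702 = -130/194*(-43) + 1778702 = -130*1/194*(-43) + 1778702 = -65/97*(-43) + 1778702 = 2795/97 + 1778702 = 172536889/97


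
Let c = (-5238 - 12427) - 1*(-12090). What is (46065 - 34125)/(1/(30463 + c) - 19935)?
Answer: -297162720/496142279 ≈ -0.59895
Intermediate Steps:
c = -5575 (c = -17665 + 12090 = -5575)
(46065 - 34125)/(1/(30463 + c) - 19935) = (46065 - 34125)/(1/(30463 - 5575) - 19935) = 11940/(1/24888 - 19935) = 11940/(-496142279/24888) = 11940*(-24888/496142279) = -297162720/496142279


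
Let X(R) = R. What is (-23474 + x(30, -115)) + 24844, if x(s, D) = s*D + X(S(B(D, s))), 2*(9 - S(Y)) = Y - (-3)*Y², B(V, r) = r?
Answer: -3436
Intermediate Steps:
S(Y) = 9 - 3*Y²/2 - Y/2 (S(Y) = 9 - (Y - (-3)*Y²)/2 = 9 - (Y + 3*Y²)/2 = 9 + (-3*Y²/2 - Y/2) = 9 - 3*Y²/2 - Y/2)
x(s, D) = 9 - 3*s²/2 - s/2 + D*s (x(s, D) = s*D + (9 - 3*s²/2 - s/2) = D*s + (9 - 3*s²/2 - s/2) = 9 - 3*s²/2 - s/2 + D*s)
(-23474 + x(30, -115)) + 24844 = (-23474 + (9 - 3/2*30² - ½*30 - 115*30)) + 24844 = (-23474 + (9 - 3/2*900 - 15 - 3450)) + 24844 = (-23474 + (9 - 1350 - 15 - 3450)) + 24844 = (-23474 - 4806) + 24844 = -28280 + 24844 = -3436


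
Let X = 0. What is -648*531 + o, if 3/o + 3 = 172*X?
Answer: -344089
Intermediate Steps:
o = -1 (o = 3/(-3 + 172*0) = 3/(-3 + 0) = 3/(-3) = 3*(-⅓) = -1)
-648*531 + o = -648*531 - 1 = -344088 - 1 = -344089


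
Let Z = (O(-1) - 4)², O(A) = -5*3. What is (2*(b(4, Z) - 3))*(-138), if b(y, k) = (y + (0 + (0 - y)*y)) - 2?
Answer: 4692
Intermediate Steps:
O(A) = -15
Z = 361 (Z = (-15 - 4)² = (-19)² = 361)
b(y, k) = -2 + y - y² (b(y, k) = (y + (0 + (-y)*y)) - 2 = (y + (0 - y²)) - 2 = (y - y²) - 2 = -2 + y - y²)
(2*(b(4, Z) - 3))*(-138) = (2*((-2 + 4 - 1*4²) - 3))*(-138) = (2*((-2 + 4 - 1*16) - 3))*(-138) = (2*((-2 + 4 - 16) - 3))*(-138) = (2*(-14 - 3))*(-138) = (2*(-17))*(-138) = -34*(-138) = 4692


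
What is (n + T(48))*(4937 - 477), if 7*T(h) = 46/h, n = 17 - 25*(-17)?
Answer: 82821085/42 ≈ 1.9719e+6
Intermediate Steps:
n = 442 (n = 17 + 425 = 442)
T(h) = 46/(7*h) (T(h) = (46/h)/7 = 46/(7*h))
(n + T(48))*(4937 - 477) = (442 + (46/7)/48)*(4937 - 477) = (442 + (46/7)*(1/48))*4460 = (442 + 23/168)*4460 = (74279/168)*4460 = 82821085/42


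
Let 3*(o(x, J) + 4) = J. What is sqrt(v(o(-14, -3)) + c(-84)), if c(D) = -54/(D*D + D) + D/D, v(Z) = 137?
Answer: sqrt(186323214)/1162 ≈ 11.747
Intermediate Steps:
o(x, J) = -4 + J/3
c(D) = 1 - 54/(D + D**2) (c(D) = -54/(D**2 + D) + 1 = -54/(D + D**2) + 1 = 1 - 54/(D + D**2))
sqrt(v(o(-14, -3)) + c(-84)) = sqrt(137 + (-54 - 84 + (-84)**2)/((-84)*(1 - 84))) = sqrt(137 - 1/84*(-54 - 84 + 7056)/(-83)) = sqrt(137 - 1/84*(-1/83)*6918) = sqrt(137 + 1153/1162) = sqrt(160347/1162) = sqrt(186323214)/1162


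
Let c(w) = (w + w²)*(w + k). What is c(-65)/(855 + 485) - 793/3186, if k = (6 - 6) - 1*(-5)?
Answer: -39814411/213462 ≈ -186.52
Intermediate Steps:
k = 5 (k = 0 + 5 = 5)
c(w) = (5 + w)*(w + w²) (c(w) = (w + w²)*(w + 5) = (w + w²)*(5 + w) = (5 + w)*(w + w²))
c(-65)/(855 + 485) - 793/3186 = (-65*(5 + (-65)² + 6*(-65)))/(855 + 485) - 793/3186 = -65*(5 + 4225 - 390)/1340 - 793*1/3186 = -65*3840*(1/1340) - 793/3186 = -249600*1/1340 - 793/3186 = -12480/67 - 793/3186 = -39814411/213462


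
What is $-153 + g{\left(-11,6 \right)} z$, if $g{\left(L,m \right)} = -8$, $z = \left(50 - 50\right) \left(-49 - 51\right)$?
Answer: $-153$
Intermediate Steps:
$z = 0$ ($z = 0 \left(-100\right) = 0$)
$-153 + g{\left(-11,6 \right)} z = -153 - 0 = -153 + 0 = -153$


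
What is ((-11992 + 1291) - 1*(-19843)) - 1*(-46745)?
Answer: 55887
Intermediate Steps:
((-11992 + 1291) - 1*(-19843)) - 1*(-46745) = (-10701 + 19843) + 46745 = 9142 + 46745 = 55887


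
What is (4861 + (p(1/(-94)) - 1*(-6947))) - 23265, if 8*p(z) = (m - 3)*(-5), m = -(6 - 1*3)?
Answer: -45813/4 ≈ -11453.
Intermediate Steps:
m = -3 (m = -(6 - 3) = -1*3 = -3)
p(z) = 15/4 (p(z) = ((-3 - 3)*(-5))/8 = (-6*(-5))/8 = (⅛)*30 = 15/4)
(4861 + (p(1/(-94)) - 1*(-6947))) - 23265 = (4861 + (15/4 - 1*(-6947))) - 23265 = (4861 + (15/4 + 6947)) - 23265 = (4861 + 27803/4) - 23265 = 47247/4 - 23265 = -45813/4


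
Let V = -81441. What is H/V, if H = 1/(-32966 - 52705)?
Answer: 1/6977131911 ≈ 1.4333e-10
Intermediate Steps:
H = -1/85671 (H = 1/(-85671) = -1/85671 ≈ -1.1673e-5)
H/V = -1/85671/(-81441) = -1/85671*(-1/81441) = 1/6977131911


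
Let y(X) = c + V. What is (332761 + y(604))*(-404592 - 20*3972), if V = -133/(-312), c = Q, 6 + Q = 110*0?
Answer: -2093835568424/13 ≈ -1.6106e+11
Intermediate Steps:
Q = -6 (Q = -6 + 110*0 = -6 + 0 = -6)
c = -6
V = 133/312 (V = -133*(-1/312) = 133/312 ≈ 0.42628)
y(X) = -1739/312 (y(X) = -6 + 133/312 = -1739/312)
(332761 + y(604))*(-404592 - 20*3972) = (332761 - 1739/312)*(-404592 - 20*3972) = 103819693*(-404592 - 79440)/312 = (103819693/312)*(-484032) = -2093835568424/13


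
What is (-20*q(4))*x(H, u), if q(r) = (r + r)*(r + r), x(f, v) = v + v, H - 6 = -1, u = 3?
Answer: -7680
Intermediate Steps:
H = 5 (H = 6 - 1 = 5)
x(f, v) = 2*v
q(r) = 4*r² (q(r) = (2*r)*(2*r) = 4*r²)
(-20*q(4))*x(H, u) = (-80*4²)*(2*3) = -80*16*6 = -20*64*6 = -1280*6 = -7680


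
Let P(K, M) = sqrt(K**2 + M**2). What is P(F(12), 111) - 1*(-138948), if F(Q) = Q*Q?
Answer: 138948 + 3*sqrt(3673) ≈ 1.3913e+5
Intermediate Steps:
F(Q) = Q**2
P(F(12), 111) - 1*(-138948) = sqrt((12**2)**2 + 111**2) - 1*(-138948) = sqrt(144**2 + 12321) + 138948 = sqrt(20736 + 12321) + 138948 = sqrt(33057) + 138948 = 3*sqrt(3673) + 138948 = 138948 + 3*sqrt(3673)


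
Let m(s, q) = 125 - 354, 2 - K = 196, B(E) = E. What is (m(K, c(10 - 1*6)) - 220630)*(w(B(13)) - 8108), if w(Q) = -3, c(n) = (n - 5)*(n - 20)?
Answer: 1791387349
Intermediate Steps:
c(n) = (-20 + n)*(-5 + n) (c(n) = (-5 + n)*(-20 + n) = (-20 + n)*(-5 + n))
K = -194 (K = 2 - 1*196 = 2 - 196 = -194)
m(s, q) = -229
(m(K, c(10 - 1*6)) - 220630)*(w(B(13)) - 8108) = (-229 - 220630)*(-3 - 8108) = -220859*(-8111) = 1791387349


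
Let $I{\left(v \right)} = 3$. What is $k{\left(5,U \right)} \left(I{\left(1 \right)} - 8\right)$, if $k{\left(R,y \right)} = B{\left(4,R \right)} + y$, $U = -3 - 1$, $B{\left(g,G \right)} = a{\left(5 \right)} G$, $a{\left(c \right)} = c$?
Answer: $-105$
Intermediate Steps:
$B{\left(g,G \right)} = 5 G$
$U = -4$ ($U = -3 - 1 = -4$)
$k{\left(R,y \right)} = y + 5 R$ ($k{\left(R,y \right)} = 5 R + y = y + 5 R$)
$k{\left(5,U \right)} \left(I{\left(1 \right)} - 8\right) = \left(-4 + 5 \cdot 5\right) \left(3 - 8\right) = \left(-4 + 25\right) \left(3 - 8\right) = 21 \left(-5\right) = -105$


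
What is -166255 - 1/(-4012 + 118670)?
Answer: -19062465791/114658 ≈ -1.6626e+5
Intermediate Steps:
-166255 - 1/(-4012 + 118670) = -166255 - 1/114658 = -19062465791/114658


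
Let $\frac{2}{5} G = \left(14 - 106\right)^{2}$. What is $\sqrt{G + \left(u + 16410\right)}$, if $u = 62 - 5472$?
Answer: $4 \sqrt{2010} \approx 179.33$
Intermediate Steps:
$u = -5410$ ($u = 62 - 5472 = -5410$)
$G = 21160$ ($G = \frac{5 \left(14 - 106\right)^{2}}{2} = \frac{5 \left(-92\right)^{2}}{2} = \frac{5}{2} \cdot 8464 = 21160$)
$\sqrt{G + \left(u + 16410\right)} = \sqrt{21160 + \left(-5410 + 16410\right)} = \sqrt{21160 + 11000} = \sqrt{32160} = 4 \sqrt{2010}$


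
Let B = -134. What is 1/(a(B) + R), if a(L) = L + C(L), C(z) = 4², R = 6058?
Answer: 1/5940 ≈ 0.00016835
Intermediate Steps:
C(z) = 16
a(L) = 16 + L (a(L) = L + 16 = 16 + L)
1/(a(B) + R) = 1/((16 - 134) + 6058) = 1/(-118 + 6058) = 1/5940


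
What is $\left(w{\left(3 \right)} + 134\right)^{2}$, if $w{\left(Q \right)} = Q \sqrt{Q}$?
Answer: $17983 + 804 \sqrt{3} \approx 19376.0$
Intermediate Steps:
$w{\left(Q \right)} = Q^{\frac{3}{2}}$
$\left(w{\left(3 \right)} + 134\right)^{2} = \left(3^{\frac{3}{2}} + 134\right)^{2} = \left(3 \sqrt{3} + 134\right)^{2} = \left(134 + 3 \sqrt{3}\right)^{2}$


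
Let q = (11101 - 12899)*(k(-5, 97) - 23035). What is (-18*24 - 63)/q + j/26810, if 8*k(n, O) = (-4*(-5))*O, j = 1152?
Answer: 524408257/12207759235 ≈ 0.042957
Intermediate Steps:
k(n, O) = 5*O/2 (k(n, O) = ((-4*(-5))*O)/8 = (20*O)/8 = 5*O/2)
q = 40980915 (q = (11101 - 12899)*((5/2)*97 - 23035) = -1798*(485/2 - 23035) = -1798*(-45585/2) = 40980915)
(-18*24 - 63)/q + j/26810 = (-18*24 - 63)/40980915 + 1152/26810 = (-432 - 63)*(1/40980915) + 1152*(1/26810) = -495*1/40980915 + 576/13405 = -11/910687 + 576/13405 = 524408257/12207759235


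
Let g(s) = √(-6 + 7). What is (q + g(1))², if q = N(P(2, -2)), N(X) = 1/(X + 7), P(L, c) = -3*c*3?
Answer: 676/625 ≈ 1.0816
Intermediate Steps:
P(L, c) = -9*c
N(X) = 1/(7 + X)
q = 1/25 (q = 1/(7 - 9*(-2)) = 1/(7 + 18) = 1/25 ≈ 0.040000)
g(s) = 1 (g(s) = √1 = 1)
(q + g(1))² = (1/25 + 1)² = (26/25)² = 676/625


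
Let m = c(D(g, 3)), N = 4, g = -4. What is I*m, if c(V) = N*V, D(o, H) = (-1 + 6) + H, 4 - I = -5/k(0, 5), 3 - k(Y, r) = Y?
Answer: 544/3 ≈ 181.33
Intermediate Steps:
k(Y, r) = 3 - Y
I = 17/3 (I = 4 - (-5)/(3 - 1*0) = 4 - (-5)/(3 + 0) = 4 - (-5)/3 = 4 - 1*(-5/3) = 4 + 5/3 = 17/3 ≈ 5.6667)
D(o, H) = 5 + H
c(V) = 4*V
m = 32 (m = 4*(5 + 3) = 4*8 = 32)
I*m = (17/3)*32 = 544/3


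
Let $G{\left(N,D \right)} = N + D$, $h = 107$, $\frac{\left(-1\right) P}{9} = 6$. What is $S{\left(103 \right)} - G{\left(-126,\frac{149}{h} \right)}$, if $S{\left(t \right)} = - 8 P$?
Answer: $\frac{59557}{107} \approx 556.61$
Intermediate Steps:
$P = -54$ ($P = \left(-9\right) 6 = -54$)
$S{\left(t \right)} = 432$ ($S{\left(t \right)} = \left(-8\right) \left(-54\right) = 432$)
$G{\left(N,D \right)} = D + N$
$S{\left(103 \right)} - G{\left(-126,\frac{149}{h} \right)} = 432 - \left(\frac{149}{107} - 126\right) = 432 - - \frac{13333}{107} = 432 + \frac{13333}{107} = \frac{59557}{107}$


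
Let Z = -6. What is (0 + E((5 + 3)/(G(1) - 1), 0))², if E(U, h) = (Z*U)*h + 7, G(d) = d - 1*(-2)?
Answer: 49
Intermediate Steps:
G(d) = 2 + d (G(d) = d + 2 = 2 + d)
E(U, h) = 7 - 6*U*h (E(U, h) = (-6*U)*h + 7 = -6*U*h + 7 = 7 - 6*U*h)
(0 + E((5 + 3)/(G(1) - 1), 0))² = (0 + (7 - 6*(5 + 3)/((2 + 1) - 1)*0))² = (0 + (7 - 6*8/(3 - 1)*0))² = (0 + (7 - 6*8/2*0))² = (0 + (7 - 6*8*(½)*0))² = (0 + (7 - 6*4*0))² = (0 + (7 + 0))² = (0 + 7)² = 7² = 49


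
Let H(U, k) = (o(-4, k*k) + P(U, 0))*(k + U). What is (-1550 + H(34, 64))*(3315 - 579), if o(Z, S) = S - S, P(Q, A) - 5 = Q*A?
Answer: -2900160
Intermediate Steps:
P(Q, A) = 5 + A*Q (P(Q, A) = 5 + Q*A = 5 + A*Q)
o(Z, S) = 0
H(U, k) = 5*U + 5*k (H(U, k) = (0 + (5 + 0*U))*(k + U) = (0 + (5 + 0))*(U + k) = (0 + 5)*(U + k) = 5*(U + k) = 5*U + 5*k)
(-1550 + H(34, 64))*(3315 - 579) = (-1550 + (5*34 + 5*64))*(3315 - 579) = (-1550 + (170 + 320))*2736 = (-1550 + 490)*2736 = -1060*2736 = -2900160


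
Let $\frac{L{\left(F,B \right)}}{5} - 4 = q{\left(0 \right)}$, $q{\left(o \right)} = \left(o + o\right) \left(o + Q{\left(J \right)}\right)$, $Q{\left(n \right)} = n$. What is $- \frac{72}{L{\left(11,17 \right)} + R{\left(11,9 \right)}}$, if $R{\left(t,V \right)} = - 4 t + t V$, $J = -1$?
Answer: $- \frac{24}{25} \approx -0.96$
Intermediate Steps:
$R{\left(t,V \right)} = - 4 t + V t$
$q{\left(o \right)} = 2 o \left(-1 + o\right)$ ($q{\left(o \right)} = \left(o + o\right) \left(o - 1\right) = 2 o \left(-1 + o\right)$)
$L{\left(F,B \right)} = 20$ ($L{\left(F,B \right)} = 20 + 5 \cdot 2 \cdot 0 \left(-1 + 0\right) = 20 + 5 \cdot 2 \cdot 0 \left(-1\right) = 20 + 5 \cdot 0 = 20 + 0 = 20$)
$- \frac{72}{L{\left(11,17 \right)} + R{\left(11,9 \right)}} = - \frac{72}{20 + 11 \left(-4 + 9\right)} = - \frac{72}{20 + 11 \cdot 5} = - \frac{72}{20 + 55} = - \frac{72}{75} = \left(-72\right) \frac{1}{75} = - \frac{24}{25}$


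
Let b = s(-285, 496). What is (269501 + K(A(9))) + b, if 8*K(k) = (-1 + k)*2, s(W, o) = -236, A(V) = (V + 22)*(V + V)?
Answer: 1077617/4 ≈ 2.6940e+5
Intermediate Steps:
A(V) = 2*V*(22 + V) (A(V) = (22 + V)*(2*V) = 2*V*(22 + V))
K(k) = -¼ + k/4 (K(k) = ((-1 + k)*2)/8 = (-2 + 2*k)/8 = -¼ + k/4)
b = -236
(269501 + K(A(9))) + b = (269501 + (-¼ + (2*9*(22 + 9))/4)) - 236 = (269501 + (-¼ + (2*9*31)/4)) - 236 = (269501 + (-¼ + (¼)*558)) - 236 = (269501 + (-¼ + 279/2)) - 236 = (269501 + 557/4) - 236 = 1078561/4 - 236 = 1077617/4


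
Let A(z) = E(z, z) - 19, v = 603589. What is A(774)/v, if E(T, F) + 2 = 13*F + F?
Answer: 1545/86227 ≈ 0.017918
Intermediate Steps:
E(T, F) = -2 + 14*F (E(T, F) = -2 + (13*F + F) = -2 + 14*F)
A(z) = -21 + 14*z (A(z) = (-2 + 14*z) - 19 = -21 + 14*z)
A(774)/v = (-21 + 14*774)/603589 = (-21 + 10836)*(1/603589) = 10815*(1/603589) = 1545/86227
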